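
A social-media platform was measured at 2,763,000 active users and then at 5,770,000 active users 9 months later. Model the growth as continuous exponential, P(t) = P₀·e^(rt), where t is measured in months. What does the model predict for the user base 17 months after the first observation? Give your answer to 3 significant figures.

≈ 11,100,000 active users

r = ln(5770000/2763000) / 9 ≈ 0.081817 per month
P(17) = 2763000 · e^(0.081817·17) = 2763000 · 4.01844 ≈ 11102939.46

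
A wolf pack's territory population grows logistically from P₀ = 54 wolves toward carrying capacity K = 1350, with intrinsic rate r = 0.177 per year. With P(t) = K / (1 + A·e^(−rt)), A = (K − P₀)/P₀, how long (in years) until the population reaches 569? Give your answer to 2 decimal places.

A = (1350 − 54)/54 = 24
569 = 1350/(1 + 24·e^(−0.177t)) → 1 + 24·e^(−0.177t) = 2.37258
e^(−0.177t) = 0.057191 → t = ln(17.48528)/0.177 = 2.86136/0.177

t ≈ 16.17 years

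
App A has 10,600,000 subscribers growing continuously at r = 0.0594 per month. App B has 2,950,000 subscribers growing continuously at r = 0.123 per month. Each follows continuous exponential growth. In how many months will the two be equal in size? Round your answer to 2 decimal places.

t ≈ 20.11 months

10600000·e^(0.0594t) = 2950000·e^(0.123t)
10600000/2950000 = e^((0.123 − 0.0594)t) → ln(3.59322) = 0.0636·t
t = 1.27905 / 0.0636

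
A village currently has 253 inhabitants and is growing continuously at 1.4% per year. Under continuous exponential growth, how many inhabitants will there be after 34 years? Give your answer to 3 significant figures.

≈ 407 inhabitants

P(34) = 253 · e^(0.014·34) = 253 · e^(0.476)
= 253 · 1.60962 ≈ 407.23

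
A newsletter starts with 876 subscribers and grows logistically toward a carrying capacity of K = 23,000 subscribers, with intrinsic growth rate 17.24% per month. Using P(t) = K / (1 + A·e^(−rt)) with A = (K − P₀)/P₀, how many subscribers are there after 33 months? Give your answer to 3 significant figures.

≈ 21,200 subscribers

A = (23000 − 876)/876 = 25.25571
P(33) = 23000 / (1 + 25.25571·e^(−0.1724·33)) = 23000 / (1 + 25.25571·0.003382)
= 23000 / 1.08542 ≈ 21189.91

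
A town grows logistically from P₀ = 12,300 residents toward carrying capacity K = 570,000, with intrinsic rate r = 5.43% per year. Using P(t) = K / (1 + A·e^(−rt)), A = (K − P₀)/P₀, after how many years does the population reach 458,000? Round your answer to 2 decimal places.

t ≈ 96.18 years

A = (570000 − 12300)/12300 = 45.34146
458000 = 570000/(1 + 45.34146·e^(−0.0543t)) → 1 + 45.34146·e^(−0.0543t) = 1.24454
e^(−0.0543t) = 0.005393 → t = ln(185.4142)/0.0543 = 5.22259/0.0543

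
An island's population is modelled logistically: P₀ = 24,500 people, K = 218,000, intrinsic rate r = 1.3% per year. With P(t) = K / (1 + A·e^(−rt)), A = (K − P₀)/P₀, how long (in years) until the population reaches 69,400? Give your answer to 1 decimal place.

t ≈ 100.4 years

A = (218000 − 24500)/24500 = 7.89796
69400 = 218000/(1 + 7.89796·e^(−0.013t)) → 1 + 7.89796·e^(−0.013t) = 3.14121
e^(−0.013t) = 0.271109 → t = ln(3.68855)/0.013 = 1.30523/0.013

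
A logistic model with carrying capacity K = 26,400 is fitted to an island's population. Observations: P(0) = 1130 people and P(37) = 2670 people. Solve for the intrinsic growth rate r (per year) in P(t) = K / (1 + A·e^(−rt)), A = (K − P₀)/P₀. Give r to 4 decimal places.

A = (26400 − 1130)/1130 = 22.36283
2670 = 26400/(1 + 22.36283·e^(−r·37)) → e^(−37r) = (9.88764 − 1)/22.36283 = 0.397429
r = −ln(0.397429)/37 = 0.92274/37

r ≈ 0.0249 per year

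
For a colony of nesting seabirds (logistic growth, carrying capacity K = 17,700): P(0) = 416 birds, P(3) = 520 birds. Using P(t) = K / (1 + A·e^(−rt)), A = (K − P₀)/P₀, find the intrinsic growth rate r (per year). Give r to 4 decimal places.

A = (17700 − 416)/416 = 41.54808
520 = 17700/(1 + 41.54808·e^(−r·3)) → e^(−3r) = (34.03846 − 1)/41.54808 = 0.795186
r = −ln(0.795186)/3 = 0.22918/3

r ≈ 0.0764 per year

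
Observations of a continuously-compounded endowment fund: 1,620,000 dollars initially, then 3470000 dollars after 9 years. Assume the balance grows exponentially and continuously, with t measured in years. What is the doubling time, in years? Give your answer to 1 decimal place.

doubling time ≈ 8.2 years

r = ln(3470000/1620000) / 9 = ln(2.14198) / 9 ≈ 0.084636 per year
doubling time = ln 2 / |r| = 0.69315 / 0.084636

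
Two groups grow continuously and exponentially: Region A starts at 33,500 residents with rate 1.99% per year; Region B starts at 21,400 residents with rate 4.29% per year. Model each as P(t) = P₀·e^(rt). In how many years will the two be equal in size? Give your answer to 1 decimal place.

33500·e^(0.0199t) = 21400·e^(0.0429t)
33500/21400 = e^((0.0429 − 0.0199)t) → ln(1.56542) = 0.023·t
t = 0.44815 / 0.023

t ≈ 19.5 years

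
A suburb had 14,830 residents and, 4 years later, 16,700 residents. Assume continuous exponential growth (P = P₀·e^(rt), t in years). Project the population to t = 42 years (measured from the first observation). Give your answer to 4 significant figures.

≈ 51,600 residents

r = ln(16700/14830) / 4 ≈ 0.029689 per year
P(42) = 14830 · e^(0.029689·42) = 14830 · 3.47969 ≈ 51603.84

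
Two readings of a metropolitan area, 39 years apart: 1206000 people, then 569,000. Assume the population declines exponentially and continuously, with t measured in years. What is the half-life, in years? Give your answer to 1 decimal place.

r = ln(569000/1206000) / 39 = ln(0.47181) / 39 ≈ -0.019261 per year
half-life = ln 2 / |r| = 0.69315 / 0.019261

half-life ≈ 36.0 years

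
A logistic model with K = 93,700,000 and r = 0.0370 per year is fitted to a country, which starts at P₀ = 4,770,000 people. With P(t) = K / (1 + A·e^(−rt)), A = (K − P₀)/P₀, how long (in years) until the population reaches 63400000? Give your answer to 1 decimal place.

A = (93700000 − 4770000)/4770000 = 18.64361
63400000 = 93700000/(1 + 18.64361·e^(−0.037t)) → 1 + 18.64361·e^(−0.037t) = 1.47792
e^(−0.037t) = 0.025634 → t = ln(39.01005)/0.037 = 3.66382/0.037

t ≈ 99.0 years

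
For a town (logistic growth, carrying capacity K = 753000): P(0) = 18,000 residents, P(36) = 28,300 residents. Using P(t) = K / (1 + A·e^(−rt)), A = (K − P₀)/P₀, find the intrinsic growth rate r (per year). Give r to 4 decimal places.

A = (753000 − 18000)/18000 = 40.83333
28300 = 753000/(1 + 40.83333·e^(−r·36)) → e^(−36r) = (26.60777 − 1)/40.83333 = 0.627129
r = −ln(0.627129)/36 = 0.4666/36

r ≈ 0.0130 per year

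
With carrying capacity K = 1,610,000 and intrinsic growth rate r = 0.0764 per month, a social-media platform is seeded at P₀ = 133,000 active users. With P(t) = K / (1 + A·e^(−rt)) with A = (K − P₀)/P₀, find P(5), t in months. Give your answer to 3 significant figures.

≈ 188,000 active users

A = (1610000 − 133000)/133000 = 11.10526
P(5) = 1610000 / (1 + 11.10526·e^(−0.0764·5)) = 1610000 / (1 + 11.10526·0.682495)
= 1610000 / 8.57929 ≈ 187661.28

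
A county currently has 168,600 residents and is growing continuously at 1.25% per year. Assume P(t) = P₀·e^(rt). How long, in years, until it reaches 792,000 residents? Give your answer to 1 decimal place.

792000 = 168600 · e^(0.0125·t)
t = ln(792000/168600) / 0.0125 = ln(4.69751) / 0.0125 = 1.54703 / 0.0125

t ≈ 123.8 years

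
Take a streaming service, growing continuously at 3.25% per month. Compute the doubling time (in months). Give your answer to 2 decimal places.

doubling time ≈ 21.33 months

doubling time = ln(2) / |r| = 0.69315 / 0.0325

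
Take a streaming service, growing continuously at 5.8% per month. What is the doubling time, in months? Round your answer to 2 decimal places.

doubling time ≈ 11.95 months

doubling time = ln(2) / |r| = 0.69315 / 0.058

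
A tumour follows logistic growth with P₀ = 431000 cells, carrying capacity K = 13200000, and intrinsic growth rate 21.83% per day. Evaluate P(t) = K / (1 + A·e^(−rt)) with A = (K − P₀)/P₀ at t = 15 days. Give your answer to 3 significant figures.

A = (13200000 − 431000)/431000 = 29.62645
P(15) = 13200000 / (1 + 29.62645·e^(−0.2183·15)) = 13200000 / (1 + 29.62645·0.037836)
= 13200000 / 2.12094 ≈ 6223655.78

≈ 6,220,000 cells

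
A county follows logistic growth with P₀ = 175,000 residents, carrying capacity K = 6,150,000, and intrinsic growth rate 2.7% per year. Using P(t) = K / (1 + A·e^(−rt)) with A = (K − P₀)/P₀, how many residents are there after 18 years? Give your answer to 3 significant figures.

≈ 280,000 residents

A = (6150000 − 175000)/175000 = 34.14286
P(18) = 6150000 / (1 + 34.14286·e^(−0.027·18)) = 6150000 / (1 + 34.14286·0.615082)
= 6150000 / 22.00065 ≈ 279537.19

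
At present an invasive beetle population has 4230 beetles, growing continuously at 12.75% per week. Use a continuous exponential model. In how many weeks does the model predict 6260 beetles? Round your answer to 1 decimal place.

t ≈ 3.1 weeks

6260 = 4230 · e^(0.1275·t)
t = ln(6260/4230) / 0.1275 = ln(1.47991) / 0.1275 = 0.39198 / 0.1275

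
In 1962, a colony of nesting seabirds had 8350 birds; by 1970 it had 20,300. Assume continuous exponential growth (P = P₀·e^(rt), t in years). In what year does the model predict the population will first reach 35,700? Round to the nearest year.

year 1975

r = ln(20300/8350) / 8 = 0.88836/8 ≈ 0.111045 per year
t = ln(35700/8350) / r = 1.45289/0.111045 ≈ 13.08 years after 1962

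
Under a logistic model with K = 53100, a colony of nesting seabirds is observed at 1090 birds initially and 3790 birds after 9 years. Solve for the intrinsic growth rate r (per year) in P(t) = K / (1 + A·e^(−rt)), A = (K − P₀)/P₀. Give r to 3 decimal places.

r ≈ 0.144 per year

A = (53100 − 1090)/1090 = 47.7156
3790 = 53100/(1 + 47.7156·e^(−r·9)) → e^(−9r) = (14.01055 − 1)/47.7156 = 0.272669
r = −ln(0.272669)/9 = 1.2995/9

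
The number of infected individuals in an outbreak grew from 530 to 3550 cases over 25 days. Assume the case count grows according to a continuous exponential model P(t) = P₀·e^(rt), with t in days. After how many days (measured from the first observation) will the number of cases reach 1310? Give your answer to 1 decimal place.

t ≈ 11.9 days

r = ln(3550/530) / 25 ≈ 0.076073 per day
t = ln(1310/530) / r = 0.90491 / 0.076073 ≈ 11.895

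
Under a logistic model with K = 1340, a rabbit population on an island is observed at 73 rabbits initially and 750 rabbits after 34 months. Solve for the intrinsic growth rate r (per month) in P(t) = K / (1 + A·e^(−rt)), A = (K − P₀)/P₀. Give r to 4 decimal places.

r ≈ 0.0910 per month

A = (1340 − 73)/73 = 17.35616
750 = 1340/(1 + 17.35616·e^(−r·34)) → e^(−34r) = (1.78667 − 1)/17.35616 = 0.045325
r = −ln(0.045325)/34 = 3.0939/34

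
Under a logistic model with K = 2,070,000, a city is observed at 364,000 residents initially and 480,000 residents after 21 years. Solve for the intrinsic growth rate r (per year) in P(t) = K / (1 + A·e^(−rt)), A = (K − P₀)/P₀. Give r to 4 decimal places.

A = (2070000 − 364000)/364000 = 4.68681
480000 = 2070000/(1 + 4.68681·e^(−r·21)) → e^(−21r) = (4.3125 − 1)/4.68681 = 0.70677
r = −ln(0.70677)/21 = 0.34705/21

r ≈ 0.0165 per year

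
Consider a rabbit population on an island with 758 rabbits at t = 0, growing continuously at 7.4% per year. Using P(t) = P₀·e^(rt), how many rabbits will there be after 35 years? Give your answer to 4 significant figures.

P(35) = 758 · e^(0.074·35) = 758 · e^(2.59)
= 758 · 13.32977 ≈ 10103.97

≈ 10,100 rabbits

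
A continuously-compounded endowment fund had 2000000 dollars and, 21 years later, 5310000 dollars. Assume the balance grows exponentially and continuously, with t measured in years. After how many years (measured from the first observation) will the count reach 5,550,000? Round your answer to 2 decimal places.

r = ln(5310000/2000000) / 21 ≈ 0.046497 per year
t = ln(5550000/2000000) / r = 1.02065 / 0.046497 ≈ 21.951

t ≈ 21.95 years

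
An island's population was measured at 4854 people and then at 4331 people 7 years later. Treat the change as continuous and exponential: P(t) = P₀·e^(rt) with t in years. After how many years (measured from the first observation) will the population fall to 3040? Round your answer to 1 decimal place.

t ≈ 28.7 years

r = ln(4331/4854) / 7 ≈ -0.016286 per year
t = ln(3040/4854) / r = -0.46795 / -0.016286 ≈ 28.732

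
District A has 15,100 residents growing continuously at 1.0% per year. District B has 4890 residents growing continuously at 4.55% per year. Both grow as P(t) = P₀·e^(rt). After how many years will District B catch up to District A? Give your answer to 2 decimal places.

t ≈ 31.76 years

15100·e^(0.01t) = 4890·e^(0.0455t)
15100/4890 = e^((0.0455 − 0.01)t) → ln(3.08793) = 0.0355·t
t = 1.1275 / 0.0355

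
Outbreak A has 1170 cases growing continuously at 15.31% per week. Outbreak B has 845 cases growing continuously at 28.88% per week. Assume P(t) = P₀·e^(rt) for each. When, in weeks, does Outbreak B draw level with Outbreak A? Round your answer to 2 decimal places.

t ≈ 2.40 weeks

1170·e^(0.1531t) = 845·e^(0.2888t)
1170/845 = e^((0.2888 − 0.1531)t) → ln(1.38462) = 0.1357·t
t = 0.32542 / 0.1357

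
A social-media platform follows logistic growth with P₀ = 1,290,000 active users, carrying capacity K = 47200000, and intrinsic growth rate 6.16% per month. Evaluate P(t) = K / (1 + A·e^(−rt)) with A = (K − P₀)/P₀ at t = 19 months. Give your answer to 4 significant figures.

A = (47200000 − 1290000)/1290000 = 35.58915
P(19) = 47200000 / (1 + 35.58915·e^(−0.0616·19)) = 47200000 / (1 + 35.58915·0.310243)
= 47200000 / 12.04128 ≈ 3919849.9

≈ 3,920,000 active users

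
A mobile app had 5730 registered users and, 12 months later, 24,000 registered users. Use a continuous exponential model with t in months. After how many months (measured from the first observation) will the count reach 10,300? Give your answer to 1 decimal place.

t ≈ 4.9 months

r = ln(24000/5730) / 12 ≈ 0.119362 per month
t = ln(10300/5730) / r = 0.58643 / 0.119362 ≈ 4.913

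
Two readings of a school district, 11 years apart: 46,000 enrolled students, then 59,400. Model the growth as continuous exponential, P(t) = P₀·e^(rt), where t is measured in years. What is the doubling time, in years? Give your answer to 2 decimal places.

doubling time ≈ 29.82 years

r = ln(59400/46000) / 11 = ln(1.2913) / 11 ≈ 0.023241 per year
doubling time = ln 2 / |r| = 0.69315 / 0.023241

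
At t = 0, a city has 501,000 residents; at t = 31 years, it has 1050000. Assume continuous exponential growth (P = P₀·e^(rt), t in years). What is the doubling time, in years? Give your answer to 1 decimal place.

r = ln(1050000/501000) / 31 = ln(2.09581) / 31 ≈ 0.023869 per year
doubling time = ln 2 / |r| = 0.69315 / 0.023869

doubling time ≈ 29.0 years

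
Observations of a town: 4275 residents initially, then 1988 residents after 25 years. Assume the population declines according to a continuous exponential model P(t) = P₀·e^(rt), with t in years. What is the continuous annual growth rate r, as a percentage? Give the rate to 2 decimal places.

r ≈ -3.06% per year

1988 = 4275 · e^(r·25)
e^(25r) = 1988/4275 = 0.46503
r = ln(0.46503) / 25 = -0.76565 / 25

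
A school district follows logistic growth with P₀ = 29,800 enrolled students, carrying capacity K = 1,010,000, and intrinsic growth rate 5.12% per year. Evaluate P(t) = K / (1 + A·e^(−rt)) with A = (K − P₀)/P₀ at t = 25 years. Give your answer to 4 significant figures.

A = (1010000 − 29800)/29800 = 32.89262
P(25) = 1010000 / (1 + 32.89262·e^(−0.0512·25)) = 1010000 / (1 + 32.89262·0.278037)
= 1010000 / 10.14537 ≈ 99552.76

≈ 99,550 enrolled students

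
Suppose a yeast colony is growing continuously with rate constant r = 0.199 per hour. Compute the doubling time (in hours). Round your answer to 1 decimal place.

doubling time = ln(2) / |r| = 0.69315 / 0.199

doubling time ≈ 3.5 hours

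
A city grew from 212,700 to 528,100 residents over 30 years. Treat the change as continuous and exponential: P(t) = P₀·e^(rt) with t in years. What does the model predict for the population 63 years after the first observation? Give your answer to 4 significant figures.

≈ 1,436,000 residents

r = ln(528100/212700) / 30 ≈ 0.030313 per year
P(63) = 212700 · e^(0.030313·63) = 212700 · 6.75137 ≈ 1436017.44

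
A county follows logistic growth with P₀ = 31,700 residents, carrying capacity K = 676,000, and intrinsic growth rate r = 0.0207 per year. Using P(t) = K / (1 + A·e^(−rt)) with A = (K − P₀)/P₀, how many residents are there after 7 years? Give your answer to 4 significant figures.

A = (676000 − 31700)/31700 = 20.32492
P(7) = 676000 / (1 + 20.32492·e^(−0.0207·7)) = 676000 / (1 + 20.32492·0.865109)
= 676000 / 18.58327 ≈ 36376.81

≈ 36,380 residents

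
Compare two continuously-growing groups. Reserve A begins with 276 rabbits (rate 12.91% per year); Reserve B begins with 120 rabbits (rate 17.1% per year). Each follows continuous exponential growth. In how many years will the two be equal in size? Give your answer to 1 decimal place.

t ≈ 19.9 years

276·e^(0.1291t) = 120·e^(0.171t)
276/120 = e^((0.171 − 0.1291)t) → ln(2.3) = 0.0419·t
t = 0.83291 / 0.0419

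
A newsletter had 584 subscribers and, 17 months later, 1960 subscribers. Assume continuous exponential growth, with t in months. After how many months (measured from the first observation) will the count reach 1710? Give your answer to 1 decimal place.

t ≈ 15.1 months

r = ln(1960/584) / 17 ≈ 0.071223 per month
t = ln(1710/584) / r = 1.07435 / 0.071223 ≈ 15.084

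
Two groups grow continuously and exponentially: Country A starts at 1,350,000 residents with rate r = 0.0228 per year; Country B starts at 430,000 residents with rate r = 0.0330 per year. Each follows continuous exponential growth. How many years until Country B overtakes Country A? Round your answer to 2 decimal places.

t ≈ 112.16 years

1350000·e^(0.0228t) = 430000·e^(0.033t)
1350000/430000 = e^((0.033 − 0.0228)t) → ln(3.13953) = 0.0102·t
t = 1.14407 / 0.0102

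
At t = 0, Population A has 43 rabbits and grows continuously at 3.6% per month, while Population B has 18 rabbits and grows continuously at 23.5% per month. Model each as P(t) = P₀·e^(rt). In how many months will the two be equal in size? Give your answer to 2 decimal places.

43·e^(0.036t) = 18·e^(0.235t)
43/18 = e^((0.235 − 0.036)t) → ln(2.38889) = 0.199·t
t = 0.87083 / 0.199

t ≈ 4.38 months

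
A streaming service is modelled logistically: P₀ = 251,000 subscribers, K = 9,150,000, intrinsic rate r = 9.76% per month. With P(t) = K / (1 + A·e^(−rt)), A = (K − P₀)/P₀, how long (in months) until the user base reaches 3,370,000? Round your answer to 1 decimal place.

t ≈ 31.0 months

A = (9150000 − 251000)/251000 = 35.45418
3370000 = 9150000/(1 + 35.45418·e^(−0.0976t)) → 1 + 35.45418·e^(−0.0976t) = 2.71513
e^(−0.0976t) = 0.048376 → t = ln(20.67138)/0.0976 = 3.02875/0.0976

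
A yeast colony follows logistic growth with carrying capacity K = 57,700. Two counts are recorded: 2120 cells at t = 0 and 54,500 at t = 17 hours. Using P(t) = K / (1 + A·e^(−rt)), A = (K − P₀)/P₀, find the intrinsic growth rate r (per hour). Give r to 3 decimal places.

r ≈ 0.359 per hour

A = (57700 − 2120)/2120 = 26.21698
54500 = 57700/(1 + 26.21698·e^(−r·17)) → e^(−17r) = (1.05872 − 1)/26.21698 = 0.00224
r = −ln(0.00224)/17 = 6.10146/17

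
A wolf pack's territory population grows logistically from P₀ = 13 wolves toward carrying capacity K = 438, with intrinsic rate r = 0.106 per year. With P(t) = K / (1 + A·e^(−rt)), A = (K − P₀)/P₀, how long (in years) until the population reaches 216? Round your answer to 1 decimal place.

A = (438 − 13)/13 = 32.69231
216 = 438/(1 + 32.69231·e^(−0.106t)) → 1 + 32.69231·e^(−0.106t) = 2.02778
e^(−0.106t) = 0.031438 → t = ln(31.80873)/0.106 = 3.45974/0.106

t ≈ 32.6 years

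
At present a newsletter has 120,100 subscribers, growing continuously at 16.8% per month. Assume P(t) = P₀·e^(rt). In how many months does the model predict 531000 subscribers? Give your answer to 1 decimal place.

t ≈ 8.8 months

531000 = 120100 · e^(0.168·t)
t = ln(531000/120100) / 0.168 = ln(4.42132) / 0.168 = 1.48644 / 0.168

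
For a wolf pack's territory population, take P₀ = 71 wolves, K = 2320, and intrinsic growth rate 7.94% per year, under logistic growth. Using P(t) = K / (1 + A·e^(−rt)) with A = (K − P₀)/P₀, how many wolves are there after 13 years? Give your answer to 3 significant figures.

≈ 189 wolves

A = (2320 − 71)/71 = 31.67606
P(13) = 2320 / (1 + 31.67606·e^(−0.0794·13)) = 2320 / (1 + 31.67606·0.356222)
= 2320 / 12.28372 ≈ 188.87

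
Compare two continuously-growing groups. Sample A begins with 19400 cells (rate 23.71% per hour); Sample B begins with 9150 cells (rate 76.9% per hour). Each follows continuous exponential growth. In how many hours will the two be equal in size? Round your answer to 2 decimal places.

t ≈ 1.41 hours

19400·e^(0.2371t) = 9150·e^(0.769t)
19400/9150 = e^((0.769 − 0.2371)t) → ln(2.12022) = 0.5319·t
t = 0.75152 / 0.5319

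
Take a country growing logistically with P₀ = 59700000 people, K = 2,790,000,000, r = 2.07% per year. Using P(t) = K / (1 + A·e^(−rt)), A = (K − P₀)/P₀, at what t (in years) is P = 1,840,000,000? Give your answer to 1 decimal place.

A = (2790000000 − 59700000)/59700000 = 45.73367
1840000000 = 2790000000/(1 + 45.73367·e^(−0.0207t)) → 1 + 45.73367·e^(−0.0207t) = 1.5163
e^(−0.0207t) = 0.011289 → t = ln(88.57889)/0.0207 = 4.48389/0.0207

t ≈ 216.6 years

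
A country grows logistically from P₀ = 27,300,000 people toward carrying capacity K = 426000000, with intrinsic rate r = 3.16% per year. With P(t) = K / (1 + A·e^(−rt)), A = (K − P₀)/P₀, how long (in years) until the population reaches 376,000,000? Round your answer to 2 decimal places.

A = (426000000 − 27300000)/27300000 = 14.6044
376000000 = 426000000/(1 + 14.6044·e^(−0.0316t)) → 1 + 14.6044·e^(−0.0316t) = 1.13298
e^(−0.0316t) = 0.009105 → t = ln(109.82505)/0.0316 = 4.69889/0.0316

t ≈ 148.70 years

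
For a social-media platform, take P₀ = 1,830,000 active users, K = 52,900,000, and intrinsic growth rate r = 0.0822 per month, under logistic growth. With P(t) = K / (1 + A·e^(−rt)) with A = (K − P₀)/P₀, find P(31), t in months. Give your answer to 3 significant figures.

A = (52900000 − 1830000)/1830000 = 27.9071
P(31) = 52900000 / (1 + 27.9071·e^(−0.0822·31)) = 52900000 / (1 + 27.9071·0.078222)
= 52900000 / 3.18296 ≈ 16619755.64

≈ 16,600,000 active users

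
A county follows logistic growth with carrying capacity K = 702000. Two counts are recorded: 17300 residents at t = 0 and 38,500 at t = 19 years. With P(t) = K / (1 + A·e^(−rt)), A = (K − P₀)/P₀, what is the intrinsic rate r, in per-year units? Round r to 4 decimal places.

r ≈ 0.0438 per year

A = (702000 − 17300)/17300 = 39.57803
38500 = 702000/(1 + 39.57803·e^(−r·19)) → e^(−19r) = (18.23377 − 1)/39.57803 = 0.435438
r = −ln(0.435438)/19 = 0.8314/19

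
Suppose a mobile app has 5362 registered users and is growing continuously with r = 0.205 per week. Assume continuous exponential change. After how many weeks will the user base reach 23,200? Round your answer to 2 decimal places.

23200 = 5362 · e^(0.205·t)
t = ln(23200/5362) / 0.205 = ln(4.32674) / 0.205 = 1.46482 / 0.205

t ≈ 7.15 weeks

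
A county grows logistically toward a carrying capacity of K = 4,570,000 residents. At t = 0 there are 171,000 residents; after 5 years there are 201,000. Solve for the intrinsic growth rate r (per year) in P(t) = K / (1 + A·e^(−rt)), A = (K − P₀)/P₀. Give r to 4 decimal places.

r ≈ 0.0337 per year

A = (4570000 − 171000)/171000 = 25.72515
201000 = 4570000/(1 + 25.72515·e^(−r·5)) → e^(−5r) = (22.73632 − 1)/25.72515 = 0.844944
r = −ln(0.844944)/5 = 0.16848/5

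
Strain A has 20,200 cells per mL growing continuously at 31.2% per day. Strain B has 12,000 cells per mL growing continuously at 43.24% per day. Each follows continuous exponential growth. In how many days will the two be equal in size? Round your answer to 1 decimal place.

t ≈ 4.3 days

20200·e^(0.312t) = 12000·e^(0.4324t)
20200/12000 = e^((0.4324 − 0.312)t) → ln(1.68333) = 0.1204·t
t = 0.52078 / 0.1204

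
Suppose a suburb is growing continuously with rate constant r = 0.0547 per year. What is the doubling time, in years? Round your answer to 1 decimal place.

doubling time ≈ 12.7 years

doubling time = ln(2) / |r| = 0.69315 / 0.0547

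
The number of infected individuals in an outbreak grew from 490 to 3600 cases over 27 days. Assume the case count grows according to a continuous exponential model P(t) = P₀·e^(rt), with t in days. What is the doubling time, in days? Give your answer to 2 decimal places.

r = ln(3600/490) / 27 = ln(7.34694) / 27 ≈ 0.073862 per day
doubling time = ln 2 / |r| = 0.69315 / 0.073862

doubling time ≈ 9.38 days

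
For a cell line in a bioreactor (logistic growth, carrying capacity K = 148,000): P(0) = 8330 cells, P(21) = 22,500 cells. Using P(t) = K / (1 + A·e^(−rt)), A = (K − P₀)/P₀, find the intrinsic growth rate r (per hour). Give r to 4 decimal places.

A = (148000 − 8330)/8330 = 16.76711
22500 = 148000/(1 + 16.76711·e^(−r·21)) → e^(−21r) = (6.57778 − 1)/16.76711 = 0.332662
r = −ln(0.332662)/21 = 1.10063/21

r ≈ 0.0524 per hour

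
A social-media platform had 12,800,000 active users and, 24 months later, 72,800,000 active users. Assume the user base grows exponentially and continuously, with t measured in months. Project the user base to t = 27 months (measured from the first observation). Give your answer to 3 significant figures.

r = ln(72800000/12800000) / 24 ≈ 0.072428 per month
P(27) = 12800000 · e^(0.072428·27) = 12800000 · 7.06784 ≈ 90468326.25

≈ 90,500,000 active users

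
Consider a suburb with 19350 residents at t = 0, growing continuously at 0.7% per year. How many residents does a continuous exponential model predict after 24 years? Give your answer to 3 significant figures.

≈ 22,900 residents

P(24) = 19350 · e^(0.007·24) = 19350 · e^(0.168)
= 19350 · 1.18294 ≈ 22889.82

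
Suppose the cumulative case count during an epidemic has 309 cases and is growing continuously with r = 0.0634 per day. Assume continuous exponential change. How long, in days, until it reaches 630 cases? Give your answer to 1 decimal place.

t ≈ 11.2 days

630 = 309 · e^(0.0634·t)
t = ln(630/309) / 0.0634 = ln(2.03883) / 0.0634 = 0.71238 / 0.0634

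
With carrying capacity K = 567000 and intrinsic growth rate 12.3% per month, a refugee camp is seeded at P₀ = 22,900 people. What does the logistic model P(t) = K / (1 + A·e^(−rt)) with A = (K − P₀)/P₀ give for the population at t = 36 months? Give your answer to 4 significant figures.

≈ 441,700 people

A = (567000 − 22900)/22900 = 23.75983
P(36) = 567000 / (1 + 23.75983·e^(−0.123·36)) = 567000 / (1 + 23.75983·0.011938)
= 567000 / 1.28365 ≈ 441708.18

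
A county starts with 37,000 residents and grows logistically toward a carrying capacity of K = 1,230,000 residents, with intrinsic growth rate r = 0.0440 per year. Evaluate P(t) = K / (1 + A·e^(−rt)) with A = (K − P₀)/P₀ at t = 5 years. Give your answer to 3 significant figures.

A = (1230000 − 37000)/37000 = 32.24324
P(5) = 1230000 / (1 + 32.24324·e^(−0.044·5)) = 1230000 / (1 + 32.24324·0.802519)
= 1230000 / 26.87581 ≈ 45766.06

≈ 45,800 residents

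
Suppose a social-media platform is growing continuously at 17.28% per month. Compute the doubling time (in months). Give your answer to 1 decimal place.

doubling time ≈ 4.0 months

doubling time = ln(2) / |r| = 0.69315 / 0.1728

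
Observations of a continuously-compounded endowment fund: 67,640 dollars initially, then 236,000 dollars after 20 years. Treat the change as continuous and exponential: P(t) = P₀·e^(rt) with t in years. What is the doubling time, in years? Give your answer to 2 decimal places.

doubling time ≈ 11.09 years

r = ln(236000/67640) / 20 = ln(3.48906) / 20 ≈ 0.062482 per year
doubling time = ln 2 / |r| = 0.69315 / 0.062482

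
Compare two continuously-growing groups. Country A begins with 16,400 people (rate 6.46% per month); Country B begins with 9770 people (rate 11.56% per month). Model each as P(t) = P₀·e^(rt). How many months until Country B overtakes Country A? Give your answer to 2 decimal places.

16400·e^(0.0646t) = 9770·e^(0.1156t)
16400/9770 = e^((0.1156 − 0.0646)t) → ln(1.67861) = 0.051·t
t = 0.51796 / 0.051

t ≈ 10.16 months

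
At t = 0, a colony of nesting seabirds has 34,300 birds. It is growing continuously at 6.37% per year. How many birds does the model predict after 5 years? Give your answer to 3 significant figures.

≈ 47,200 birds

P(5) = 34300 · e^(0.0637·5) = 34300 · e^(0.3185)
= 34300 · 1.37506 ≈ 47164.68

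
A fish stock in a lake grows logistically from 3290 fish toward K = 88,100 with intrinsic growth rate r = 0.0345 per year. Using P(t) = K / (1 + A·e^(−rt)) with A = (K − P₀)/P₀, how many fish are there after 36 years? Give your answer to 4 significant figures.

≈ 10,430 fish

A = (88100 − 3290)/3290 = 25.77812
P(36) = 88100 / (1 + 25.77812·e^(−0.0345·36)) = 88100 / (1 + 25.77812·0.288806)
= 88100 / 8.44488 ≈ 10432.36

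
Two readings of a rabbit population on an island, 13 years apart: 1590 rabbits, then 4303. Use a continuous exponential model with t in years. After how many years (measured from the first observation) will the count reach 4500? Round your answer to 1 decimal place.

r = ln(4303/1590) / 13 ≈ 0.076583 per year
t = ln(4500/1590) / r = 1.04034 / 0.076583 ≈ 13.585

t ≈ 13.6 years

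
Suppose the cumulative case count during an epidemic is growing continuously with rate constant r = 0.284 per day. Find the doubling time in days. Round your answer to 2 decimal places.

doubling time ≈ 2.44 days

doubling time = ln(2) / |r| = 0.69315 / 0.284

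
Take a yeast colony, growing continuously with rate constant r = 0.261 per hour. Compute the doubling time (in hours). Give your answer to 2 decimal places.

doubling time = ln(2) / |r| = 0.69315 / 0.261

doubling time ≈ 2.66 hours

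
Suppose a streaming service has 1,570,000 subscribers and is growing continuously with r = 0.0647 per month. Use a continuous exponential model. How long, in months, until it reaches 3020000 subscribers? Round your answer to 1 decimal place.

3020000 = 1570000 · e^(0.0647·t)
t = ln(3020000/1570000) / 0.0647 = ln(1.92357) / 0.0647 = 0.65418 / 0.0647

t ≈ 10.1 months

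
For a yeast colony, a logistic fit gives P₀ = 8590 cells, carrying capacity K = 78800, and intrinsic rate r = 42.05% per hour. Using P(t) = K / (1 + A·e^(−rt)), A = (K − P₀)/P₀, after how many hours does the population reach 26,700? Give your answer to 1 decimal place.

A = (78800 − 8590)/8590 = 8.17346
26700 = 78800/(1 + 8.17346·e^(−0.4205t)) → 1 + 8.17346·e^(−0.4205t) = 2.95131
e^(−0.4205t) = 0.238738 → t = ln(4.1887)/0.4205 = 1.43239/0.4205

t ≈ 3.4 hours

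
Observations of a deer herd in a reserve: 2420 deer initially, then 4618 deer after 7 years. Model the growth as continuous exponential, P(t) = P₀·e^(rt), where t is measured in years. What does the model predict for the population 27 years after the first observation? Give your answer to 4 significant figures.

≈ 29,260 deer

r = ln(4618/2420) / 7 ≈ 0.092313 per year
P(27) = 2420 · e^(0.092313·27) = 2420 · 12.09102 ≈ 29260.27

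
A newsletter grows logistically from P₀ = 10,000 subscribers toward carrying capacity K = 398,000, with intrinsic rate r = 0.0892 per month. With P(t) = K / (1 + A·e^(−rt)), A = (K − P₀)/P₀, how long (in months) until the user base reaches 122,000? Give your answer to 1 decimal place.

t ≈ 31.9 months

A = (398000 − 10000)/10000 = 38.8
122000 = 398000/(1 + 38.8·e^(−0.0892t)) → 1 + 38.8·e^(−0.0892t) = 3.2623
e^(−0.0892t) = 0.058307 → t = ln(17.15072)/0.0892 = 2.84204/0.0892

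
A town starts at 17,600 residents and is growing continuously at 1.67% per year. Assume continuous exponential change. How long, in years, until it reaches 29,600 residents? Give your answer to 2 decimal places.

t ≈ 31.13 years

29600 = 17600 · e^(0.0167·t)
t = ln(29600/17600) / 0.0167 = ln(1.68182) / 0.0167 = 0.51988 / 0.0167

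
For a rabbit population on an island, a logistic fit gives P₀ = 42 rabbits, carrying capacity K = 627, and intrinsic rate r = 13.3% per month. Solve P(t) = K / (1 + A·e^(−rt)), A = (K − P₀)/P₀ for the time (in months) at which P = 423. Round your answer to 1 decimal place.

A = (627 − 42)/42 = 13.92857
423 = 627/(1 + 13.92857·e^(−0.133t)) → 1 + 13.92857·e^(−0.133t) = 1.48227
e^(−0.133t) = 0.034624 → t = ln(28.8813)/0.133 = 3.36319/0.133

t ≈ 25.3 months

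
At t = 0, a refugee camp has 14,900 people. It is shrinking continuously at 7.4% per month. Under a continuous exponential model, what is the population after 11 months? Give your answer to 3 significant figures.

≈ 6,600 people

P(11) = 14900 · e^(-0.074·11) = 14900 · e^(-0.814)
= 14900 · 0.44308 ≈ 6601.92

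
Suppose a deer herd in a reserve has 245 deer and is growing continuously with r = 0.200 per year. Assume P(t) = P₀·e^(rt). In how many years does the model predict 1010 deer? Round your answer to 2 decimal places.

t ≈ 7.08 years

1010 = 245 · e^(0.2·t)
t = ln(1010/245) / 0.2 = ln(4.12245) / 0.2 = 1.41645 / 0.2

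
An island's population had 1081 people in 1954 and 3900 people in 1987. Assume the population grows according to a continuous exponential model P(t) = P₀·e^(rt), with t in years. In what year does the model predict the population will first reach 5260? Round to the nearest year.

r = ln(3900/1081) / 33 = 1.28309/33 ≈ 0.038882 per year
t = ln(5260/1081) / r = 1.58224/0.038882 ≈ 40.69 years after 1954

year 1995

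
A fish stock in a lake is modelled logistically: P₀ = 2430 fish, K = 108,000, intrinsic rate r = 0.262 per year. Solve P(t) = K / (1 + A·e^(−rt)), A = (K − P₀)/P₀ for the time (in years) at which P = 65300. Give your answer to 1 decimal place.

A = (108000 − 2430)/2430 = 43.44444
65300 = 108000/(1 + 43.44444·e^(−0.262t)) → 1 + 43.44444·e^(−0.262t) = 1.65391
e^(−0.262t) = 0.015052 → t = ln(66.43846)/0.262 = 4.19628/0.262

t ≈ 16.0 years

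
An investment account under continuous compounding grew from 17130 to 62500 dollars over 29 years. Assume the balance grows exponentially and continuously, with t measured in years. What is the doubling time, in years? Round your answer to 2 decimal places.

r = ln(62500/17130) / 29 = ln(3.64857) / 29 ≈ 0.044632 per year
doubling time = ln 2 / |r| = 0.69315 / 0.044632

doubling time ≈ 15.53 years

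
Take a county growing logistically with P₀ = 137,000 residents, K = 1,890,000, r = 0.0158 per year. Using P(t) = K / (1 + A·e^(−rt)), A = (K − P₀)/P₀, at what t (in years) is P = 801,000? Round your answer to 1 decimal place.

A = (1890000 − 137000)/137000 = 12.79562
801000 = 1890000/(1 + 12.79562·e^(−0.0158t)) → 1 + 12.79562·e^(−0.0158t) = 2.35955
e^(−0.0158t) = 0.106251 → t = ln(9.41165)/0.0158 = 2.24195/0.0158

t ≈ 141.9 years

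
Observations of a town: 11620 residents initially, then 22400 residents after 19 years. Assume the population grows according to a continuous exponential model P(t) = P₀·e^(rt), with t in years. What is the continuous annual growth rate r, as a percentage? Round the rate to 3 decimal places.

22400 = 11620 · e^(r·19)
e^(19r) = 22400/11620 = 1.92771
r = ln(1.92771) / 19 = 0.65633 / 19

r ≈ 3.454% per year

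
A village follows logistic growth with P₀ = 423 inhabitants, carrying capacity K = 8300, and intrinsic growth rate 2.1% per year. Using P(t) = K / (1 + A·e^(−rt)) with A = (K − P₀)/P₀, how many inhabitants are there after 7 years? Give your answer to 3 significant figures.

A = (8300 − 423)/423 = 18.62175
P(7) = 8300 / (1 + 18.62175·e^(−0.021·7)) = 8300 / (1 + 18.62175·0.863294)
= 8300 / 17.07604 ≈ 486.06

≈ 486 inhabitants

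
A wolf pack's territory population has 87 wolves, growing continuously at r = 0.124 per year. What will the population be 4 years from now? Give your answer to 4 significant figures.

≈ 142.9 wolves

P(4) = 87 · e^(0.124·4) = 87 · e^(0.496)
= 87 · 1.64214 ≈ 142.87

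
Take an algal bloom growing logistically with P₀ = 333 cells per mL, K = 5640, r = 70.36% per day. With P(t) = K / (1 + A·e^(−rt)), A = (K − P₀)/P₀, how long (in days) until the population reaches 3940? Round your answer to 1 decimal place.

t ≈ 5.1 days

A = (5640 − 333)/333 = 15.93694
3940 = 5640/(1 + 15.93694·e^(−0.7036t)) → 1 + 15.93694·e^(−0.7036t) = 1.43147
e^(−0.7036t) = 0.027074 → t = ln(36.9362)/0.7036 = 3.60919/0.7036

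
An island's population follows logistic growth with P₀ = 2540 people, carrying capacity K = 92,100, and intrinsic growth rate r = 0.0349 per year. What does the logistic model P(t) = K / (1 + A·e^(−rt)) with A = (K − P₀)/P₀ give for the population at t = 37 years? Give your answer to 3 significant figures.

≈ 8,610 people

A = (92100 − 2540)/2540 = 35.25984
P(37) = 92100 / (1 + 35.25984·e^(−0.0349·37)) = 92100 / (1 + 35.25984·0.274913)
= 92100 / 10.69339 ≈ 8612.79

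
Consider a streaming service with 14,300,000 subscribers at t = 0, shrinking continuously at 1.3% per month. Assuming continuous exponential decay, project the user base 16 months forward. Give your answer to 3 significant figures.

P(16) = 14300000 · e^(-0.013·16) = 14300000 · e^(-0.208)
= 14300000 · 0.81221 ≈ 11614560.62

≈ 11,600,000 subscribers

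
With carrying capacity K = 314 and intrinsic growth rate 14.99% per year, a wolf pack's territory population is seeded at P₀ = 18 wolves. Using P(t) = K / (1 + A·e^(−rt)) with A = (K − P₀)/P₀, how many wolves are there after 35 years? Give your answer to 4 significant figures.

≈ 289.0 wolves

A = (314 − 18)/18 = 16.44444
P(35) = 314 / (1 + 16.44444·e^(−0.1499·35)) = 314 / (1 + 16.44444·0.005266)
= 314 / 1.0866 ≈ 288.98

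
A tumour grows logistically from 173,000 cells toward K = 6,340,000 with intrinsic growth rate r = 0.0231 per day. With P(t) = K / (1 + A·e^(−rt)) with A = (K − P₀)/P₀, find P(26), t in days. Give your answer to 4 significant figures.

≈ 308,500 cells

A = (6340000 − 173000)/173000 = 35.6474
P(26) = 6340000 / (1 + 35.6474·e^(−0.0231·26)) = 6340000 / (1 + 35.6474·0.548482)
= 6340000 / 20.55197 ≈ 308486.2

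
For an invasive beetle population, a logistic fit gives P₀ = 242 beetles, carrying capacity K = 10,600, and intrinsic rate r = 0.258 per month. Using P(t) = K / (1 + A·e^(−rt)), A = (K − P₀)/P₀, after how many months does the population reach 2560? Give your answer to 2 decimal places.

t ≈ 10.12 months

A = (10600 − 242)/242 = 42.80165
2560 = 10600/(1 + 42.80165·e^(−0.258t)) → 1 + 42.80165·e^(−0.258t) = 4.14062
e^(−0.258t) = 0.073376 → t = ln(13.62839)/0.258 = 2.61215/0.258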